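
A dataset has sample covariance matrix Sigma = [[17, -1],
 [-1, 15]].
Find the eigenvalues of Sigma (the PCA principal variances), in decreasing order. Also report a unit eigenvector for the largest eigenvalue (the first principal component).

Step 1 — characteristic polynomial of 2×2 Sigma:
  det(Sigma - λI) = λ² - trace · λ + det = 0.
  trace = 17 + 15 = 32, det = 17·15 - (-1)² = 254.
Step 2 — discriminant:
  Δ = trace² - 4·det = 1024 - 1016 = 8.
Step 3 — eigenvalues:
  λ = (trace ± √Δ)/2 = (32 ± 2.8284)/2,
  λ_1 = 17.4142,  λ_2 = 14.5858.

Step 4 — unit eigenvector for λ_1: solve (Sigma - λ_1 I)v = 0. First row:
  (17 - 17.4142)·v_x + (-1)·v_y = 0, i.e. (-0.4142)·v_x + (-1)·v_y = 0,
  so v ∝ (b, λ_1 - a) = (-1, 0.4142); multiply by -1 so the first entry is positive: u = (1, -0.4142).
  ||u|| = √((1)² + (-0.4142)²) = √(1.1716) ≈ 1.0824,
  v_1 = u/||u|| ≈ (0.9239, -0.3827) (||v_1|| = 1).

λ_1 = 17.4142,  λ_2 = 14.5858;  v_1 ≈ (0.9239, -0.3827)


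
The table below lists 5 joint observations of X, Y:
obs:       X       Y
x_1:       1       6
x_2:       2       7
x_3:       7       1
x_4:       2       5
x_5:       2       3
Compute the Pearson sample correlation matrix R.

Step 1 — column means:
  mean(X) = (1 + 2 + 7 + 2 + 2) / 5 = 14/5 = 2.8
  mean(Y) = (6 + 7 + 1 + 5 + 3) / 5 = 22/5 = 4.4

Step 2 — sample variances and covariances s[i,j] = (1/(n-1)) · Σ_k (x_{k,i} - mean_i) · (x_{k,j} - mean_j), with n-1 = 4:
  s[X,X] = ((-1.8)·(-1.8) + (-0.8)·(-0.8) + (4.2)·(4.2) + (-0.8)·(-0.8) + (-0.8)·(-0.8)) / 4 = 22.8/4 = 5.7
  s[X,Y] = ((-1.8)·(1.6) + (-0.8)·(2.6) + (4.2)·(-3.4) + (-0.8)·(0.6) + (-0.8)·(-1.4)) / 4 = -18.6/4 = -4.65
  s[Y,Y] = ((1.6)·(1.6) + (2.6)·(2.6) + (-3.4)·(-3.4) + (0.6)·(0.6) + (-1.4)·(-1.4)) / 4 = 23.2/4 = 5.8
  Sample standard deviations s_i = √(s[i,i]):
  s(X) = √(5.7) = 2.3875
  s(Y) = √(5.8) = 2.4083

Step 3 — r_{ij} = s_{ij} / (s_i · s_j):
  r[X,X] = 1 (diagonal).
  r[X,Y] = -4.65 / (2.3875 · 2.4083) = -4.65 / 5.7498 = -0.8087
  r[Y,Y] = 1 (diagonal).

R is symmetric with unit diagonal. Assembling:

R = [[1, -0.8087],
 [-0.8087, 1]]


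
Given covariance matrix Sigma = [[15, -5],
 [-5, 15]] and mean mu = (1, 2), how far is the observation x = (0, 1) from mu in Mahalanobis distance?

Step 1 — centre the observation: (x - mu) = (-1, -1).

Step 2 — invert Sigma. det(Sigma) = 15·15 - (-5)² = 200.
  Sigma^{-1} = (1/det) · [[d, -b], [-b, a]] = [[0.075, 0.025],
 [0.025, 0.075]].

Step 3 — form the quadratic (x - mu)^T · Sigma^{-1} · (x - mu):
  Sigma^{-1} · (x - mu) = (-0.1, -0.1).
  (x - mu)^T · [Sigma^{-1} · (x - mu)] = (-1)·(-0.1) + (-1)·(-0.1) = 0.2.

Step 4 — take square root: d = √(0.2) ≈ 0.4472.

d(x, mu) = √(0.2) ≈ 0.4472


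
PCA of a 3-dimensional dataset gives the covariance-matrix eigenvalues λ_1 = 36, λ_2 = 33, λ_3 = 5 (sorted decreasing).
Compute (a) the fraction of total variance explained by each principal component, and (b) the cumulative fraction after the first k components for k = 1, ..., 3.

Step 1 — total variance = trace(Sigma) = Σ λ_i = 36 + 33 + 5 = 74.

Step 2 — fraction explained by component i = λ_i / Σ λ:
  PC1: 36/74 = 0.4865
  PC2: 33/74 = 0.4459
  PC3: 5/74 = 0.0676

Step 3 — cumulative fraction after k components = (λ_1 + ... + λ_k) / Σ λ:
  k = 1: 36/74 = 0.4865
  k = 2: (36 + 33)/74 = 69/74 = 0.9324
  k = 3: (36 + 33 + 5)/74 = 74/74 = 1

Summary (fraction, with percent):

explained: PC1 0.4865 (48.65%), PC2 0.4459 (44.59%), PC3 0.0676 (6.76%);  cumulative: 0.4865, 0.9324, 1


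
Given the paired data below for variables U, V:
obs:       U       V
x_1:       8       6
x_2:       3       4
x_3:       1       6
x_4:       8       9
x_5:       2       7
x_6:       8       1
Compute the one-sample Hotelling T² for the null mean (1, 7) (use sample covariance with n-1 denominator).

Step 1 — sample mean vector:
  mean(U) = (8 + 3 + 1 + 8 + 2 + 8) / 6 = 30/6 = 5
  mean(V) = (6 + 4 + 6 + 9 + 7 + 1) / 6 = 33/6 = 5.5
  x̄ = (5, 5.5),  deviation x̄ - mu_0 = (5, 5.5) - (1, 7) = (4, -1.5).

Step 2 — sample covariance matrix, S[i,j] = (1/(n-1)) · Σ_k (x_{k,i} - mean_i) · (x_{k,j} - mean_j), divisor n-1 = 5:
  S[U,U] = ((3)·(3) + (-2)·(-2) + (-4)·(-4) + (3)·(3) + (-3)·(-3) + (3)·(3)) / 5 = 56/5 = 11.2
  S[U,V] = ((3)·(0.5) + (-2)·(-1.5) + (-4)·(0.5) + (3)·(3.5) + (-3)·(1.5) + (3)·(-4.5)) / 5 = -5/5 = -1
  S[V,V] = ((0.5)·(0.5) + (-1.5)·(-1.5) + (0.5)·(0.5) + (3.5)·(3.5) + (1.5)·(1.5) + (-4.5)·(-4.5)) / 5 = 37.5/5 = 7.5
  S = [[11.2, -1],
 [-1, 7.5]].

Step 3 — invert S. det(S) = 11.2·7.5 - (-1)² = 83.
  S^{-1} = (1/det) · [[d, -b], [-b, a]] = [[0.0904, 0.012],
 [0.012, 0.1349]].

Step 4 — quadratic form (x̄ - mu_0)^T · S^{-1} · (x̄ - mu_0):
  S^{-1} · (x̄ - mu_0) = (0.3434, -0.1542),
  (x̄ - mu_0)^T · [...] = (4)·(0.3434) + (-1.5)·(-0.1542) = 1.6048.

Step 5 — scale by n: T² = 6 · 1.6048 = 9.6289.

T² ≈ 9.6289


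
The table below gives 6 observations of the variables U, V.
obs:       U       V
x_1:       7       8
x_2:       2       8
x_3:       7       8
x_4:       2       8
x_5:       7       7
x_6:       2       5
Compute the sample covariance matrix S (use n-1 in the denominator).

Step 1 — column means:
  mean(U) = (7 + 2 + 7 + 2 + 7 + 2) / 6 = 27/6 = 4.5
  mean(V) = (8 + 8 + 8 + 8 + 7 + 5) / 6 = 44/6 = 7.3333

Step 2 — sample covariance S[i,j] = (1/(n-1)) · Σ_k (x_{k,i} - mean_i) · (x_{k,j} - mean_j), with n-1 = 5.
  S[U,U] = ((2.5)·(2.5) + (-2.5)·(-2.5) + (2.5)·(2.5) + (-2.5)·(-2.5) + (2.5)·(2.5) + (-2.5)·(-2.5)) / 5 = 37.5/5 = 7.5
  S[U,V] = ((2.5)·(0.6667) + (-2.5)·(0.6667) + (2.5)·(0.6667) + (-2.5)·(0.6667) + (2.5)·(-0.3333) + (-2.5)·(-2.3333)) / 5 = 5/5 = 1
  S[V,V] = ((0.6667)·(0.6667) + (0.6667)·(0.6667) + (0.6667)·(0.6667) + (0.6667)·(0.6667) + (-0.3333)·(-0.3333) + (-2.3333)·(-2.3333)) / 5 = 7.3333/5 = 1.4667

S is symmetric (S[j,i] = S[i,j]). Assembling:

S = [[7.5, 1],
 [1, 1.4667]]


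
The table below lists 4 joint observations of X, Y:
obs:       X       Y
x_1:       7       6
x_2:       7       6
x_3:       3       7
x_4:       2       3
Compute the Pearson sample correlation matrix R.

Step 1 — column means:
  mean(X) = (7 + 7 + 3 + 2) / 4 = 19/4 = 4.75
  mean(Y) = (6 + 6 + 7 + 3) / 4 = 22/4 = 5.5

Step 2 — sample variances and covariances s[i,j] = (1/(n-1)) · Σ_k (x_{k,i} - mean_i) · (x_{k,j} - mean_j), with n-1 = 3:
  s[X,X] = ((2.25)·(2.25) + (2.25)·(2.25) + (-1.75)·(-1.75) + (-2.75)·(-2.75)) / 3 = 20.75/3 = 6.9167
  s[X,Y] = ((2.25)·(0.5) + (2.25)·(0.5) + (-1.75)·(1.5) + (-2.75)·(-2.5)) / 3 = 6.5/3 = 2.1667
  s[Y,Y] = ((0.5)·(0.5) + (0.5)·(0.5) + (1.5)·(1.5) + (-2.5)·(-2.5)) / 3 = 9/3 = 3
  Sample standard deviations s_i = √(s[i,i]):
  s(X) = √(6.9167) = 2.63
  s(Y) = √(3) = 1.7321

Step 3 — r_{ij} = s_{ij} / (s_i · s_j):
  r[X,X] = 1 (diagonal).
  r[X,Y] = 2.1667 / (2.63 · 1.7321) = 2.1667 / 4.5552 = 0.4756
  r[Y,Y] = 1 (diagonal).

R is symmetric with unit diagonal. Assembling:

R = [[1, 0.4756],
 [0.4756, 1]]


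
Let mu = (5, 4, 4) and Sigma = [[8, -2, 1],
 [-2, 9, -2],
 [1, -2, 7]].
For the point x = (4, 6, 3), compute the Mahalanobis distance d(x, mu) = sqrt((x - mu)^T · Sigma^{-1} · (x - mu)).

Step 1 — centre the observation: (x - mu) = (-1, 2, -1).

Step 2 — invert Sigma (cofactor / det for 3×3, or solve directly):
  Sigma^{-1} = [[0.1332, 0.0271, -0.0113],
 [0.0271, 0.1242, 0.0316],
 [-0.0113, 0.0316, 0.1535]].

Step 3 — form the quadratic (x - mu)^T · Sigma^{-1} · (x - mu):
  Sigma^{-1} · (x - mu) = (-0.0677, 0.1896, -0.079).
  (x - mu)^T · [Sigma^{-1} · (x - mu)] = (-1)·(-0.0677) + (2)·(0.1896) + (-1)·(-0.079) = 0.526.

Step 4 — take square root: d = √(0.526) ≈ 0.7252.

d(x, mu) = √(0.526) ≈ 0.7252


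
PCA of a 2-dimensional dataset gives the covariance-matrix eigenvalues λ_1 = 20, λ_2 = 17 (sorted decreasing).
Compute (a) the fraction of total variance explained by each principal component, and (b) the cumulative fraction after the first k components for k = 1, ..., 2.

Step 1 — total variance = trace(Sigma) = Σ λ_i = 20 + 17 = 37.

Step 2 — fraction explained by component i = λ_i / Σ λ:
  PC1: 20/37 = 0.5405
  PC2: 17/37 = 0.4595

Step 3 — cumulative fraction after k components = (λ_1 + ... + λ_k) / Σ λ:
  k = 1: 20/37 = 0.5405
  k = 2: (20 + 17)/37 = 37/37 = 1

Summary (fraction, with percent):

explained: PC1 0.5405 (54.05%), PC2 0.4595 (45.95%);  cumulative: 0.5405, 1


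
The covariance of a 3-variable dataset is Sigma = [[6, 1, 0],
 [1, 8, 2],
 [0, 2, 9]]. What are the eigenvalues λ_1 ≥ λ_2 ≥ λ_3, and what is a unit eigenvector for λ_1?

Step 1 — characteristic polynomial p(λ) = det(λI - Sigma) = λ³ - tr·λ² + c_1·λ - det, where tr = trace, c_1 = sum of the principal 2×2 minors, det = det(Sigma):
  tr = 6 + 8 + 9 = 23,
  c_1 = (6·8 - (1)²) + (6·9 - (0)²) + (8·9 - (2)²) = 47 + 54 + 68 = 169,
  det = 6·(8·9 - (2)²) - (1)·((1)·9 - (2)·(0)) + (0)·((1)·(2) - 8·(0)) = 6·(68) - (1)·(9) + (0)·(2) = 399.
  So p(λ) = λ³ - 23λ² + 169λ - 399.
Step 2 — look for an integer root (rational root theorem: any rational root is an integer divisor of 399). Testing λ = 7:
  p(7) = 343 - 1127 + 1183 - 399 = 0  ✓
  Dividing out (λ - 7): p(λ) = (λ - 7)(λ² - 16λ + 57).
Step 3 — remaining eigenvalues from the quadratic λ² - 16λ + 57 = 0:
  Δ = 16² - 4·57 = 256 - 228 = 28,  λ = (16 ± √28)/2 = (16 ± 5.2915)/2 ≈ 10.6458 or 5.3542.
  Sorted: λ_1 = 10.6458,  λ_2 = 7,  λ_3 = 5.3542  (check: sum = 23 = tr ✓).

Step 4 — unit eigenvector for λ_1 ≈ 10.6458: v spans the null space of (Sigma - λ_1 I), whose rows are
  r_1 = (-4.6458, 1, 0),  r_2 = (1, -2.6458, 2),  r_3 = (0, 2, -1.6458).
  v is orthogonal to every row, so take v ∝ r_1 × r_2 = ((1)·(2) - (0)·(-2.6458), (0)·(1) - (-4.6458)·(2), (-4.6458)·(-2.6458) - (1)·(1)) ≈ (2, 9.2915, 11.2915).
  Let u = (2, 9.2915, 11.2915).
  ||u|| = √((2)² + (9.2915)² + (11.2915)²) = √(217.8301) ≈ 14.7591,  v_1 = u/||u|| ≈ (0.1355, 0.6295, 0.7651) (||v_1|| = 1).

λ_1 = 10.6458,  λ_2 = 7,  λ_3 = 5.3542;  v_1 ≈ (0.1355, 0.6295, 0.7651)


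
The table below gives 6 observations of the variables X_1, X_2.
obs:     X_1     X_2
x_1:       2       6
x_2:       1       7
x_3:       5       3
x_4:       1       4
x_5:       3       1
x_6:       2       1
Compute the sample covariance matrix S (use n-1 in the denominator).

Step 1 — column means:
  mean(X_1) = (2 + 1 + 5 + 1 + 3 + 2) / 6 = 14/6 = 2.3333
  mean(X_2) = (6 + 7 + 3 + 4 + 1 + 1) / 6 = 22/6 = 3.6667

Step 2 — sample covariance S[i,j] = (1/(n-1)) · Σ_k (x_{k,i} - mean_i) · (x_{k,j} - mean_j), with n-1 = 5.
  S[X_1,X_1] = ((-0.3333)·(-0.3333) + (-1.3333)·(-1.3333) + (2.6667)·(2.6667) + (-1.3333)·(-1.3333) + (0.6667)·(0.6667) + (-0.3333)·(-0.3333)) / 5 = 11.3333/5 = 2.2667
  S[X_1,X_2] = ((-0.3333)·(2.3333) + (-1.3333)·(3.3333) + (2.6667)·(-0.6667) + (-1.3333)·(0.3333) + (0.6667)·(-2.6667) + (-0.3333)·(-2.6667)) / 5 = -8.3333/5 = -1.6667
  S[X_2,X_2] = ((2.3333)·(2.3333) + (3.3333)·(3.3333) + (-0.6667)·(-0.6667) + (0.3333)·(0.3333) + (-2.6667)·(-2.6667) + (-2.6667)·(-2.6667)) / 5 = 31.3333/5 = 6.2667

S is symmetric (S[j,i] = S[i,j]). Assembling:

S = [[2.2667, -1.6667],
 [-1.6667, 6.2667]]


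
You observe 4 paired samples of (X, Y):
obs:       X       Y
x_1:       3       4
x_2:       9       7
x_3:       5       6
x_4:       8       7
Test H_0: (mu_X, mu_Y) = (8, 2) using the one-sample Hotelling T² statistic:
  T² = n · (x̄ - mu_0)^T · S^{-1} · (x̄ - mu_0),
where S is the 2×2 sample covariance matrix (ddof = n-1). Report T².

Step 1 — sample mean vector:
  mean(X) = (3 + 9 + 5 + 8) / 4 = 25/4 = 6.25
  mean(Y) = (4 + 7 + 6 + 7) / 4 = 24/4 = 6
  x̄ = (6.25, 6),  deviation x̄ - mu_0 = (6.25, 6) - (8, 2) = (-1.75, 4).

Step 2 — sample covariance matrix, S[i,j] = (1/(n-1)) · Σ_k (x_{k,i} - mean_i) · (x_{k,j} - mean_j), divisor n-1 = 3:
  S[X,X] = ((-3.25)·(-3.25) + (2.75)·(2.75) + (-1.25)·(-1.25) + (1.75)·(1.75)) / 3 = 22.75/3 = 7.5833
  S[X,Y] = ((-3.25)·(-2) + (2.75)·(1) + (-1.25)·(0) + (1.75)·(1)) / 3 = 11/3 = 3.6667
  S[Y,Y] = ((-2)·(-2) + (1)·(1) + (0)·(0) + (1)·(1)) / 3 = 6/3 = 2
  S = [[7.5833, 3.6667],
 [3.6667, 2]].

Step 3 — invert S. det(S) = 7.5833·2 - (3.6667)² = 1.7222.
  S^{-1} = (1/det) · [[d, -b], [-b, a]] = [[1.1613, -2.129],
 [-2.129, 4.4032]].

Step 4 — quadratic form (x̄ - mu_0)^T · S^{-1} · (x̄ - mu_0):
  S^{-1} · (x̄ - mu_0) = (-10.5484, 21.3387),
  (x̄ - mu_0)^T · [...] = (-1.75)·(-10.5484) + (4)·(21.3387) = 103.8145.

Step 5 — scale by n: T² = 4 · 103.8145 = 415.2581.

T² ≈ 415.2581


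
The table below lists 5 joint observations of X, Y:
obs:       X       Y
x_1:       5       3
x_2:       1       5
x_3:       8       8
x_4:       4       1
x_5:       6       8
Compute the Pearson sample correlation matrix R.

Step 1 — column means:
  mean(X) = (5 + 1 + 8 + 4 + 6) / 5 = 24/5 = 4.8
  mean(Y) = (3 + 5 + 8 + 1 + 8) / 5 = 25/5 = 5

Step 2 — sample variances and covariances s[i,j] = (1/(n-1)) · Σ_k (x_{k,i} - mean_i) · (x_{k,j} - mean_j), with n-1 = 4:
  s[X,X] = ((0.2)·(0.2) + (-3.8)·(-3.8) + (3.2)·(3.2) + (-0.8)·(-0.8) + (1.2)·(1.2)) / 4 = 26.8/4 = 6.7
  s[X,Y] = ((0.2)·(-2) + (-3.8)·(0) + (3.2)·(3) + (-0.8)·(-4) + (1.2)·(3)) / 4 = 16/4 = 4
  s[Y,Y] = ((-2)·(-2) + (0)·(0) + (3)·(3) + (-4)·(-4) + (3)·(3)) / 4 = 38/4 = 9.5
  Sample standard deviations s_i = √(s[i,i]):
  s(X) = √(6.7) = 2.5884
  s(Y) = √(9.5) = 3.0822

Step 3 — r_{ij} = s_{ij} / (s_i · s_j):
  r[X,X] = 1 (diagonal).
  r[X,Y] = 4 / (2.5884 · 3.0822) = 4 / 7.9781 = 0.5014
  r[Y,Y] = 1 (diagonal).

R is symmetric with unit diagonal. Assembling:

R = [[1, 0.5014],
 [0.5014, 1]]


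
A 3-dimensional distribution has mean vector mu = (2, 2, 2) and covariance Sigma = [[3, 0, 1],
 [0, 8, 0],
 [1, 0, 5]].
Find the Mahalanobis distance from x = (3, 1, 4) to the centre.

Step 1 — centre the observation: (x - mu) = (1, -1, 2).

Step 2 — invert Sigma (cofactor / det for 3×3, or solve directly):
  Sigma^{-1} = [[0.3571, 0, -0.0714],
 [0, 0.125, 0],
 [-0.0714, 0, 0.2143]].

Step 3 — form the quadratic (x - mu)^T · Sigma^{-1} · (x - mu):
  Sigma^{-1} · (x - mu) = (0.2143, -0.125, 0.3571).
  (x - mu)^T · [Sigma^{-1} · (x - mu)] = (1)·(0.2143) + (-1)·(-0.125) + (2)·(0.3571) = 1.0536.

Step 4 — take square root: d = √(1.0536) ≈ 1.0264.

d(x, mu) = √(1.0536) ≈ 1.0264


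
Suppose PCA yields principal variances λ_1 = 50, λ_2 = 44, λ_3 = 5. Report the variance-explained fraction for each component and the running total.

Step 1 — total variance = trace(Sigma) = Σ λ_i = 50 + 44 + 5 = 99.

Step 2 — fraction explained by component i = λ_i / Σ λ:
  PC1: 50/99 = 0.5051
  PC2: 44/99 = 0.4444
  PC3: 5/99 = 0.0505

Step 3 — cumulative fraction after k components = (λ_1 + ... + λ_k) / Σ λ:
  k = 1: 50/99 = 0.5051
  k = 2: (50 + 44)/99 = 94/99 = 0.9495
  k = 3: (50 + 44 + 5)/99 = 99/99 = 1

Summary (fraction, with percent):

explained: PC1 0.5051 (50.51%), PC2 0.4444 (44.44%), PC3 0.0505 (5.05%);  cumulative: 0.5051, 0.9495, 1


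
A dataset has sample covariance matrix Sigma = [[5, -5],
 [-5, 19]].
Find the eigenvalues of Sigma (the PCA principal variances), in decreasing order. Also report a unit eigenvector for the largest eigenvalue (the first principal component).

Step 1 — characteristic polynomial of 2×2 Sigma:
  det(Sigma - λI) = λ² - trace · λ + det = 0.
  trace = 5 + 19 = 24, det = 5·19 - (-5)² = 70.
Step 2 — discriminant:
  Δ = trace² - 4·det = 576 - 280 = 296.
Step 3 — eigenvalues:
  λ = (trace ± √Δ)/2 = (24 ± 17.2047)/2,
  λ_1 = 20.6023,  λ_2 = 3.3977.

Step 4 — unit eigenvector for λ_1: solve (Sigma - λ_1 I)v = 0. First row:
  (5 - 20.6023)·v_x + (-5)·v_y = 0, i.e. (-15.6023)·v_x + (-5)·v_y = 0,
  so v ∝ (b, λ_1 - a) = (-5, 15.6023); multiply by -1 so the first entry is positive: u = (5, -15.6023).
  ||u|| = √((5)² + (-15.6023)²) = √(268.4326) ≈ 16.3839,
  v_1 = u/||u|| ≈ (0.3052, -0.9523) (||v_1|| = 1).

λ_1 = 20.6023,  λ_2 = 3.3977;  v_1 ≈ (0.3052, -0.9523)


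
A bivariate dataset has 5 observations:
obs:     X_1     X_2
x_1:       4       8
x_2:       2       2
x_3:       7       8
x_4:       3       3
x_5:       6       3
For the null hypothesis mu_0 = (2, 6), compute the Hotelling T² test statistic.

Step 1 — sample mean vector:
  mean(X_1) = (4 + 2 + 7 + 3 + 6) / 5 = 22/5 = 4.4
  mean(X_2) = (8 + 2 + 8 + 3 + 3) / 5 = 24/5 = 4.8
  x̄ = (4.4, 4.8),  deviation x̄ - mu_0 = (4.4, 4.8) - (2, 6) = (2.4, -1.2).

Step 2 — sample covariance matrix, S[i,j] = (1/(n-1)) · Σ_k (x_{k,i} - mean_i) · (x_{k,j} - mean_j), divisor n-1 = 4:
  S[X_1,X_1] = ((-0.4)·(-0.4) + (-2.4)·(-2.4) + (2.6)·(2.6) + (-1.4)·(-1.4) + (1.6)·(1.6)) / 4 = 17.2/4 = 4.3
  S[X_1,X_2] = ((-0.4)·(3.2) + (-2.4)·(-2.8) + (2.6)·(3.2) + (-1.4)·(-1.8) + (1.6)·(-1.8)) / 4 = 13.4/4 = 3.35
  S[X_2,X_2] = ((3.2)·(3.2) + (-2.8)·(-2.8) + (3.2)·(3.2) + (-1.8)·(-1.8) + (-1.8)·(-1.8)) / 4 = 34.8/4 = 8.7
  S = [[4.3, 3.35],
 [3.35, 8.7]].

Step 3 — invert S. det(S) = 4.3·8.7 - (3.35)² = 26.1875.
  S^{-1} = (1/det) · [[d, -b], [-b, a]] = [[0.3322, -0.1279],
 [-0.1279, 0.1642]].

Step 4 — quadratic form (x̄ - mu_0)^T · S^{-1} · (x̄ - mu_0):
  S^{-1} · (x̄ - mu_0) = (0.9508, -0.5041),
  (x̄ - mu_0)^T · [...] = (2.4)·(0.9508) + (-1.2)·(-0.5041) = 2.8869.

Step 5 — scale by n: T² = 5 · 2.8869 = 14.4344.

T² ≈ 14.4344


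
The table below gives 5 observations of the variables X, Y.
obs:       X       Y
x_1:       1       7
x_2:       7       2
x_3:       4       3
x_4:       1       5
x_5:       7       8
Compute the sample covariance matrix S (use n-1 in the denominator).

Step 1 — column means:
  mean(X) = (1 + 7 + 4 + 1 + 7) / 5 = 20/5 = 4
  mean(Y) = (7 + 2 + 3 + 5 + 8) / 5 = 25/5 = 5

Step 2 — sample covariance S[i,j] = (1/(n-1)) · Σ_k (x_{k,i} - mean_i) · (x_{k,j} - mean_j), with n-1 = 4.
  S[X,X] = ((-3)·(-3) + (3)·(3) + (0)·(0) + (-3)·(-3) + (3)·(3)) / 4 = 36/4 = 9
  S[X,Y] = ((-3)·(2) + (3)·(-3) + (0)·(-2) + (-3)·(0) + (3)·(3)) / 4 = -6/4 = -1.5
  S[Y,Y] = ((2)·(2) + (-3)·(-3) + (-2)·(-2) + (0)·(0) + (3)·(3)) / 4 = 26/4 = 6.5

S is symmetric (S[j,i] = S[i,j]). Assembling:

S = [[9, -1.5],
 [-1.5, 6.5]]


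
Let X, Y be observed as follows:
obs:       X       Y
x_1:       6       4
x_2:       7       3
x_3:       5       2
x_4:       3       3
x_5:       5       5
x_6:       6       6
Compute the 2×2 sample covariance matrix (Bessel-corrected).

Step 1 — column means:
  mean(X) = (6 + 7 + 5 + 3 + 5 + 6) / 6 = 32/6 = 5.3333
  mean(Y) = (4 + 3 + 2 + 3 + 5 + 6) / 6 = 23/6 = 3.8333

Step 2 — sample covariance S[i,j] = (1/(n-1)) · Σ_k (x_{k,i} - mean_i) · (x_{k,j} - mean_j), with n-1 = 5.
  S[X,X] = ((0.6667)·(0.6667) + (1.6667)·(1.6667) + (-0.3333)·(-0.3333) + (-2.3333)·(-2.3333) + (-0.3333)·(-0.3333) + (0.6667)·(0.6667)) / 5 = 9.3333/5 = 1.8667
  S[X,Y] = ((0.6667)·(0.1667) + (1.6667)·(-0.8333) + (-0.3333)·(-1.8333) + (-2.3333)·(-0.8333) + (-0.3333)·(1.1667) + (0.6667)·(2.1667)) / 5 = 2.3333/5 = 0.4667
  S[Y,Y] = ((0.1667)·(0.1667) + (-0.8333)·(-0.8333) + (-1.8333)·(-1.8333) + (-0.8333)·(-0.8333) + (1.1667)·(1.1667) + (2.1667)·(2.1667)) / 5 = 10.8333/5 = 2.1667

S is symmetric (S[j,i] = S[i,j]). Assembling:

S = [[1.8667, 0.4667],
 [0.4667, 2.1667]]


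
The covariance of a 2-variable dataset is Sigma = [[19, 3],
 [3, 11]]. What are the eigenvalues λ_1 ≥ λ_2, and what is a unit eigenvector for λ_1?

Step 1 — characteristic polynomial of 2×2 Sigma:
  det(Sigma - λI) = λ² - trace · λ + det = 0.
  trace = 19 + 11 = 30, det = 19·11 - (3)² = 200.
Step 2 — discriminant:
  Δ = trace² - 4·det = 900 - 800 = 100.
Step 3 — eigenvalues:
  λ = (trace ± √Δ)/2 = (30 ± 10)/2,
  λ_1 = 20,  λ_2 = 10.

Step 4 — unit eigenvector for λ_1: solve (Sigma - λ_1 I)v = 0. First row:
  (19 - 20)·v_x + (3)·v_y = 0, i.e. (-1)·v_x + (3)·v_y = 0,
  so v ∝ (b, λ_1 - a) = (3, 1) = u.
  ||u|| = √((3)² + (1)²) = √(10) ≈ 3.1623,
  v_1 = u/||u|| ≈ (0.9487, 0.3162) (||v_1|| = 1).

λ_1 = 20,  λ_2 = 10;  v_1 ≈ (0.9487, 0.3162)


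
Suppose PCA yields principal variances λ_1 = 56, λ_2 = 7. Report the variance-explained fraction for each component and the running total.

Step 1 — total variance = trace(Sigma) = Σ λ_i = 56 + 7 = 63.

Step 2 — fraction explained by component i = λ_i / Σ λ:
  PC1: 56/63 = 0.8889
  PC2: 7/63 = 0.1111

Step 3 — cumulative fraction after k components = (λ_1 + ... + λ_k) / Σ λ:
  k = 1: 56/63 = 0.8889
  k = 2: (56 + 7)/63 = 63/63 = 1

Summary (fraction, with percent):

explained: PC1 0.8889 (88.89%), PC2 0.1111 (11.11%);  cumulative: 0.8889, 1


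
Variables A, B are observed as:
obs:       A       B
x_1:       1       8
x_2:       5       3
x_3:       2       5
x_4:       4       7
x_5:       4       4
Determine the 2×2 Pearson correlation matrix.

Step 1 — column means:
  mean(A) = (1 + 5 + 2 + 4 + 4) / 5 = 16/5 = 3.2
  mean(B) = (8 + 3 + 5 + 7 + 4) / 5 = 27/5 = 5.4

Step 2 — sample variances and covariances s[i,j] = (1/(n-1)) · Σ_k (x_{k,i} - mean_i) · (x_{k,j} - mean_j), with n-1 = 4:
  s[A,A] = ((-2.2)·(-2.2) + (1.8)·(1.8) + (-1.2)·(-1.2) + (0.8)·(0.8) + (0.8)·(0.8)) / 4 = 10.8/4 = 2.7
  s[A,B] = ((-2.2)·(2.6) + (1.8)·(-2.4) + (-1.2)·(-0.4) + (0.8)·(1.6) + (0.8)·(-1.4)) / 4 = -9.4/4 = -2.35
  s[B,B] = ((2.6)·(2.6) + (-2.4)·(-2.4) + (-0.4)·(-0.4) + (1.6)·(1.6) + (-1.4)·(-1.4)) / 4 = 17.2/4 = 4.3
  Sample standard deviations s_i = √(s[i,i]):
  s(A) = √(2.7) = 1.6432
  s(B) = √(4.3) = 2.0736

Step 3 — r_{ij} = s_{ij} / (s_i · s_j):
  r[A,A] = 1 (diagonal).
  r[A,B] = -2.35 / (1.6432 · 2.0736) = -2.35 / 3.4073 = -0.6897
  r[B,B] = 1 (diagonal).

R is symmetric with unit diagonal. Assembling:

R = [[1, -0.6897],
 [-0.6897, 1]]


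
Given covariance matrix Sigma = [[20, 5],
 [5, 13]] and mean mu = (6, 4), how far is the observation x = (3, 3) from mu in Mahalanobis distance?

Step 1 — centre the observation: (x - mu) = (-3, -1).

Step 2 — invert Sigma. det(Sigma) = 20·13 - (5)² = 235.
  Sigma^{-1} = (1/det) · [[d, -b], [-b, a]] = [[0.0553, -0.0213],
 [-0.0213, 0.0851]].

Step 3 — form the quadratic (x - mu)^T · Sigma^{-1} · (x - mu):
  Sigma^{-1} · (x - mu) = (-0.1447, -0.0213).
  (x - mu)^T · [Sigma^{-1} · (x - mu)] = (-3)·(-0.1447) + (-1)·(-0.0213) = 0.4553.

Step 4 — take square root: d = √(0.4553) ≈ 0.6748.

d(x, mu) = √(0.4553) ≈ 0.6748


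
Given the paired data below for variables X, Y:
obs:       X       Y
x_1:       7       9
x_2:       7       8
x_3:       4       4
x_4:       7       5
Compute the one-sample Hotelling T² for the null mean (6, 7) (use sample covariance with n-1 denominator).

Step 1 — sample mean vector:
  mean(X) = (7 + 7 + 4 + 7) / 4 = 25/4 = 6.25
  mean(Y) = (9 + 8 + 4 + 5) / 4 = 26/4 = 6.5
  x̄ = (6.25, 6.5),  deviation x̄ - mu_0 = (6.25, 6.5) - (6, 7) = (0.25, -0.5).

Step 2 — sample covariance matrix, S[i,j] = (1/(n-1)) · Σ_k (x_{k,i} - mean_i) · (x_{k,j} - mean_j), divisor n-1 = 3:
  S[X,X] = ((0.75)·(0.75) + (0.75)·(0.75) + (-2.25)·(-2.25) + (0.75)·(0.75)) / 3 = 6.75/3 = 2.25
  S[X,Y] = ((0.75)·(2.5) + (0.75)·(1.5) + (-2.25)·(-2.5) + (0.75)·(-1.5)) / 3 = 7.5/3 = 2.5
  S[Y,Y] = ((2.5)·(2.5) + (1.5)·(1.5) + (-2.5)·(-2.5) + (-1.5)·(-1.5)) / 3 = 17/3 = 5.6667
  S = [[2.25, 2.5],
 [2.5, 5.6667]].

Step 3 — invert S. det(S) = 2.25·5.6667 - (2.5)² = 6.5.
  S^{-1} = (1/det) · [[d, -b], [-b, a]] = [[0.8718, -0.3846],
 [-0.3846, 0.3462]].

Step 4 — quadratic form (x̄ - mu_0)^T · S^{-1} · (x̄ - mu_0):
  S^{-1} · (x̄ - mu_0) = (0.4103, -0.2692),
  (x̄ - mu_0)^T · [...] = (0.25)·(0.4103) + (-0.5)·(-0.2692) = 0.2372.

Step 5 — scale by n: T² = 4 · 0.2372 = 0.9487.

T² ≈ 0.9487


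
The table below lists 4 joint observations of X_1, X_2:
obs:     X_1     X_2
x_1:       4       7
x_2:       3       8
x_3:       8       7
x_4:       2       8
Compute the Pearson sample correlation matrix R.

Step 1 — column means:
  mean(X_1) = (4 + 3 + 8 + 2) / 4 = 17/4 = 4.25
  mean(X_2) = (7 + 8 + 7 + 8) / 4 = 30/4 = 7.5

Step 2 — sample variances and covariances s[i,j] = (1/(n-1)) · Σ_k (x_{k,i} - mean_i) · (x_{k,j} - mean_j), with n-1 = 3:
  s[X_1,X_1] = ((-0.25)·(-0.25) + (-1.25)·(-1.25) + (3.75)·(3.75) + (-2.25)·(-2.25)) / 3 = 20.75/3 = 6.9167
  s[X_1,X_2] = ((-0.25)·(-0.5) + (-1.25)·(0.5) + (3.75)·(-0.5) + (-2.25)·(0.5)) / 3 = -3.5/3 = -1.1667
  s[X_2,X_2] = ((-0.5)·(-0.5) + (0.5)·(0.5) + (-0.5)·(-0.5) + (0.5)·(0.5)) / 3 = 1/3 = 0.3333
  Sample standard deviations s_i = √(s[i,i]):
  s(X_1) = √(6.9167) = 2.63
  s(X_2) = √(0.3333) = 0.5774

Step 3 — r_{ij} = s_{ij} / (s_i · s_j):
  r[X_1,X_1] = 1 (diagonal).
  r[X_1,X_2] = -1.1667 / (2.63 · 0.5774) = -1.1667 / 1.5184 = -0.7683
  r[X_2,X_2] = 1 (diagonal).

R is symmetric with unit diagonal. Assembling:

R = [[1, -0.7683],
 [-0.7683, 1]]


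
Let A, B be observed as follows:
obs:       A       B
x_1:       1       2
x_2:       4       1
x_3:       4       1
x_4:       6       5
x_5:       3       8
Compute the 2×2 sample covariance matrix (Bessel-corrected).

Step 1 — column means:
  mean(A) = (1 + 4 + 4 + 6 + 3) / 5 = 18/5 = 3.6
  mean(B) = (2 + 1 + 1 + 5 + 8) / 5 = 17/5 = 3.4

Step 2 — sample covariance S[i,j] = (1/(n-1)) · Σ_k (x_{k,i} - mean_i) · (x_{k,j} - mean_j), with n-1 = 4.
  S[A,A] = ((-2.6)·(-2.6) + (0.4)·(0.4) + (0.4)·(0.4) + (2.4)·(2.4) + (-0.6)·(-0.6)) / 4 = 13.2/4 = 3.3
  S[A,B] = ((-2.6)·(-1.4) + (0.4)·(-2.4) + (0.4)·(-2.4) + (2.4)·(1.6) + (-0.6)·(4.6)) / 4 = 2.8/4 = 0.7
  S[B,B] = ((-1.4)·(-1.4) + (-2.4)·(-2.4) + (-2.4)·(-2.4) + (1.6)·(1.6) + (4.6)·(4.6)) / 4 = 37.2/4 = 9.3

S is symmetric (S[j,i] = S[i,j]). Assembling:

S = [[3.3, 0.7],
 [0.7, 9.3]]


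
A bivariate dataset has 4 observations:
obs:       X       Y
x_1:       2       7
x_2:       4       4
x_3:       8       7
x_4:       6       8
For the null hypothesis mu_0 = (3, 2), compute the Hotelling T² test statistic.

Step 1 — sample mean vector:
  mean(X) = (2 + 4 + 8 + 6) / 4 = 20/4 = 5
  mean(Y) = (7 + 4 + 7 + 8) / 4 = 26/4 = 6.5
  x̄ = (5, 6.5),  deviation x̄ - mu_0 = (5, 6.5) - (3, 2) = (2, 4.5).

Step 2 — sample covariance matrix, S[i,j] = (1/(n-1)) · Σ_k (x_{k,i} - mean_i) · (x_{k,j} - mean_j), divisor n-1 = 3:
  S[X,X] = ((-3)·(-3) + (-1)·(-1) + (3)·(3) + (1)·(1)) / 3 = 20/3 = 6.6667
  S[X,Y] = ((-3)·(0.5) + (-1)·(-2.5) + (3)·(0.5) + (1)·(1.5)) / 3 = 4/3 = 1.3333
  S[Y,Y] = ((0.5)·(0.5) + (-2.5)·(-2.5) + (0.5)·(0.5) + (1.5)·(1.5)) / 3 = 9/3 = 3
  S = [[6.6667, 1.3333],
 [1.3333, 3]].

Step 3 — invert S. det(S) = 6.6667·3 - (1.3333)² = 18.2222.
  S^{-1} = (1/det) · [[d, -b], [-b, a]] = [[0.1646, -0.0732],
 [-0.0732, 0.3659]].

Step 4 — quadratic form (x̄ - mu_0)^T · S^{-1} · (x̄ - mu_0):
  S^{-1} · (x̄ - mu_0) = (0, 1.5),
  (x̄ - mu_0)^T · [...] = (2)·(0) + (4.5)·(1.5) = 6.75.

Step 5 — scale by n: T² = 4 · 6.75 = 27.

T² ≈ 27


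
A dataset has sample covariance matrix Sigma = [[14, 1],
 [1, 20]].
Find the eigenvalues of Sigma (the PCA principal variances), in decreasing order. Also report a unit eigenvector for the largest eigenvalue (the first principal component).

Step 1 — characteristic polynomial of 2×2 Sigma:
  det(Sigma - λI) = λ² - trace · λ + det = 0.
  trace = 14 + 20 = 34, det = 14·20 - (1)² = 279.
Step 2 — discriminant:
  Δ = trace² - 4·det = 1156 - 1116 = 40.
Step 3 — eigenvalues:
  λ = (trace ± √Δ)/2 = (34 ± 6.3246)/2,
  λ_1 = 20.1623,  λ_2 = 13.8377.

Step 4 — unit eigenvector for λ_1: solve (Sigma - λ_1 I)v = 0. First row:
  (14 - 20.1623)·v_x + (1)·v_y = 0, i.e. (-6.1623)·v_x + (1)·v_y = 0,
  so v ∝ (b, λ_1 - a) = (1, 6.1623) = u.
  ||u|| = √((1)² + (6.1623)²) = √(38.9737) ≈ 6.2429,
  v_1 = u/||u|| ≈ (0.1602, 0.9871) (||v_1|| = 1).

λ_1 = 20.1623,  λ_2 = 13.8377;  v_1 ≈ (0.1602, 0.9871)


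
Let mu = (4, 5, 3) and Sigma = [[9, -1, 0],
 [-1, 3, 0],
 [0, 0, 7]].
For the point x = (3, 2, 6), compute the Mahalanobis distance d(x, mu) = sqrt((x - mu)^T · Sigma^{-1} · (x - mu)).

Step 1 — centre the observation: (x - mu) = (-1, -3, 3).

Step 2 — invert Sigma (cofactor / det for 3×3, or solve directly):
  Sigma^{-1} = [[0.1154, 0.0385, 0],
 [0.0385, 0.3462, 0],
 [0, 0, 0.1429]].

Step 3 — form the quadratic (x - mu)^T · Sigma^{-1} · (x - mu):
  Sigma^{-1} · (x - mu) = (-0.2308, -1.0769, 0.4286).
  (x - mu)^T · [Sigma^{-1} · (x - mu)] = (-1)·(-0.2308) + (-3)·(-1.0769) + (3)·(0.4286) = 4.7473.

Step 4 — take square root: d = √(4.7473) ≈ 2.1788.

d(x, mu) = √(4.7473) ≈ 2.1788


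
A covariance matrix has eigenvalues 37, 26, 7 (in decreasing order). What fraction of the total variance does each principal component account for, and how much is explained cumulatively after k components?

Step 1 — total variance = trace(Sigma) = Σ λ_i = 37 + 26 + 7 = 70.

Step 2 — fraction explained by component i = λ_i / Σ λ:
  PC1: 37/70 = 0.5286
  PC2: 26/70 = 0.3714
  PC3: 7/70 = 0.1

Step 3 — cumulative fraction after k components = (λ_1 + ... + λ_k) / Σ λ:
  k = 1: 37/70 = 0.5286
  k = 2: (37 + 26)/70 = 63/70 = 0.9
  k = 3: (37 + 26 + 7)/70 = 70/70 = 1

Summary (fraction, with percent):

explained: PC1 0.5286 (52.86%), PC2 0.3714 (37.14%), PC3 0.1 (10%);  cumulative: 0.5286, 0.9, 1


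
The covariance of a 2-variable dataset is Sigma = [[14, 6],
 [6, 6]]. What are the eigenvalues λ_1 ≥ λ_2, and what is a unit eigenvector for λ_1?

Step 1 — characteristic polynomial of 2×2 Sigma:
  det(Sigma - λI) = λ² - trace · λ + det = 0.
  trace = 14 + 6 = 20, det = 14·6 - (6)² = 48.
Step 2 — discriminant:
  Δ = trace² - 4·det = 400 - 192 = 208.
Step 3 — eigenvalues:
  λ = (trace ± √Δ)/2 = (20 ± 14.4222)/2,
  λ_1 = 17.2111,  λ_2 = 2.7889.

Step 4 — unit eigenvector for λ_1: solve (Sigma - λ_1 I)v = 0. First row:
  (14 - 17.2111)·v_x + (6)·v_y = 0, i.e. (-3.2111)·v_x + (6)·v_y = 0,
  so v ∝ (b, λ_1 - a) = (6, 3.2111) = u.
  ||u|| = √((6)² + (3.2111)²) = √(46.3112) ≈ 6.8052,
  v_1 = u/||u|| ≈ (0.8817, 0.4719) (||v_1|| = 1).

λ_1 = 17.2111,  λ_2 = 2.7889;  v_1 ≈ (0.8817, 0.4719)


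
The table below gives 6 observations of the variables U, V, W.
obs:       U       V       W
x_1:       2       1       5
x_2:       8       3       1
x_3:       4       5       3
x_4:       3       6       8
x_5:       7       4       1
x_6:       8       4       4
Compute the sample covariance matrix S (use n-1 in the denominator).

Step 1 — column means:
  mean(U) = (2 + 8 + 4 + 3 + 7 + 8) / 6 = 32/6 = 5.3333
  mean(V) = (1 + 3 + 5 + 6 + 4 + 4) / 6 = 23/6 = 3.8333
  mean(W) = (5 + 1 + 3 + 8 + 1 + 4) / 6 = 22/6 = 3.6667

Step 2 — sample covariance S[i,j] = (1/(n-1)) · Σ_k (x_{k,i} - mean_i) · (x_{k,j} - mean_j), with n-1 = 5.
  S[U,U] = ((-3.3333)·(-3.3333) + (2.6667)·(2.6667) + (-1.3333)·(-1.3333) + (-2.3333)·(-2.3333) + (1.6667)·(1.6667) + (2.6667)·(2.6667)) / 5 = 35.3333/5 = 7.0667
  S[U,V] = ((-3.3333)·(-2.8333) + (2.6667)·(-0.8333) + (-1.3333)·(1.1667) + (-2.3333)·(2.1667) + (1.6667)·(0.1667) + (2.6667)·(0.1667)) / 5 = 1.3333/5 = 0.2667
  S[U,W] = ((-3.3333)·(1.3333) + (2.6667)·(-2.6667) + (-1.3333)·(-0.6667) + (-2.3333)·(4.3333) + (1.6667)·(-2.6667) + (2.6667)·(0.3333)) / 5 = -24.3333/5 = -4.8667
  S[V,V] = ((-2.8333)·(-2.8333) + (-0.8333)·(-0.8333) + (1.1667)·(1.1667) + (2.1667)·(2.1667) + (0.1667)·(0.1667) + (0.1667)·(0.1667)) / 5 = 14.8333/5 = 2.9667
  S[V,W] = ((-2.8333)·(1.3333) + (-0.8333)·(-2.6667) + (1.1667)·(-0.6667) + (2.1667)·(4.3333) + (0.1667)·(-2.6667) + (0.1667)·(0.3333)) / 5 = 6.6667/5 = 1.3333
  S[W,W] = ((1.3333)·(1.3333) + (-2.6667)·(-2.6667) + (-0.6667)·(-0.6667) + (4.3333)·(4.3333) + (-2.6667)·(-2.6667) + (0.3333)·(0.3333)) / 5 = 35.3333/5 = 7.0667

S is symmetric (S[j,i] = S[i,j]). Assembling:

S = [[7.0667, 0.2667, -4.8667],
 [0.2667, 2.9667, 1.3333],
 [-4.8667, 1.3333, 7.0667]]


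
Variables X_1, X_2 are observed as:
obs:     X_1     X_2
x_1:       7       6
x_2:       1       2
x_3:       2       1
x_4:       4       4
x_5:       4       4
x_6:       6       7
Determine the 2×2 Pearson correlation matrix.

Step 1 — column means:
  mean(X_1) = (7 + 1 + 2 + 4 + 4 + 6) / 6 = 24/6 = 4
  mean(X_2) = (6 + 2 + 1 + 4 + 4 + 7) / 6 = 24/6 = 4

Step 2 — sample variances and covariances s[i,j] = (1/(n-1)) · Σ_k (x_{k,i} - mean_i) · (x_{k,j} - mean_j), with n-1 = 5:
  s[X_1,X_1] = ((3)·(3) + (-3)·(-3) + (-2)·(-2) + (0)·(0) + (0)·(0) + (2)·(2)) / 5 = 26/5 = 5.2
  s[X_1,X_2] = ((3)·(2) + (-3)·(-2) + (-2)·(-3) + (0)·(0) + (0)·(0) + (2)·(3)) / 5 = 24/5 = 4.8
  s[X_2,X_2] = ((2)·(2) + (-2)·(-2) + (-3)·(-3) + (0)·(0) + (0)·(0) + (3)·(3)) / 5 = 26/5 = 5.2
  Sample standard deviations s_i = √(s[i,i]):
  s(X_1) = √(5.2) = 2.2804
  s(X_2) = √(5.2) = 2.2804

Step 3 — r_{ij} = s_{ij} / (s_i · s_j):
  r[X_1,X_1] = 1 (diagonal).
  r[X_1,X_2] = 4.8 / (2.2804 · 2.2804) = 4.8 / 5.2 = 0.9231
  r[X_2,X_2] = 1 (diagonal).

R is symmetric with unit diagonal. Assembling:

R = [[1, 0.9231],
 [0.9231, 1]]


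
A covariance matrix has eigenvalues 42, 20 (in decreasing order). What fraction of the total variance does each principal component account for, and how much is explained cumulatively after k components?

Step 1 — total variance = trace(Sigma) = Σ λ_i = 42 + 20 = 62.

Step 2 — fraction explained by component i = λ_i / Σ λ:
  PC1: 42/62 = 0.6774
  PC2: 20/62 = 0.3226

Step 3 — cumulative fraction after k components = (λ_1 + ... + λ_k) / Σ λ:
  k = 1: 42/62 = 0.6774
  k = 2: (42 + 20)/62 = 62/62 = 1

Summary (fraction, with percent):

explained: PC1 0.6774 (67.74%), PC2 0.3226 (32.26%);  cumulative: 0.6774, 1


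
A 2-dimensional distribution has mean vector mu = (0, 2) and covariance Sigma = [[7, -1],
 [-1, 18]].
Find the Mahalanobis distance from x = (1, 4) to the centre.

Step 1 — centre the observation: (x - mu) = (1, 2).

Step 2 — invert Sigma. det(Sigma) = 7·18 - (-1)² = 125.
  Sigma^{-1} = (1/det) · [[d, -b], [-b, a]] = [[0.144, 0.008],
 [0.008, 0.056]].

Step 3 — form the quadratic (x - mu)^T · Sigma^{-1} · (x - mu):
  Sigma^{-1} · (x - mu) = (0.16, 0.12).
  (x - mu)^T · [Sigma^{-1} · (x - mu)] = (1)·(0.16) + (2)·(0.12) = 0.4.

Step 4 — take square root: d = √(0.4) ≈ 0.6325.

d(x, mu) = √(0.4) ≈ 0.6325


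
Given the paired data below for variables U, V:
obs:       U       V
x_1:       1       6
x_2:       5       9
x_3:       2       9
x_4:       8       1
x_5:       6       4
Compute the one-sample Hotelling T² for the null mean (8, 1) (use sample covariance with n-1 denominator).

Step 1 — sample mean vector:
  mean(U) = (1 + 5 + 2 + 8 + 6) / 5 = 22/5 = 4.4
  mean(V) = (6 + 9 + 9 + 1 + 4) / 5 = 29/5 = 5.8
  x̄ = (4.4, 5.8),  deviation x̄ - mu_0 = (4.4, 5.8) - (8, 1) = (-3.6, 4.8).

Step 2 — sample covariance matrix, S[i,j] = (1/(n-1)) · Σ_k (x_{k,i} - mean_i) · (x_{k,j} - mean_j), divisor n-1 = 4:
  S[U,U] = ((-3.4)·(-3.4) + (0.6)·(0.6) + (-2.4)·(-2.4) + (3.6)·(3.6) + (1.6)·(1.6)) / 4 = 33.2/4 = 8.3
  S[U,V] = ((-3.4)·(0.2) + (0.6)·(3.2) + (-2.4)·(3.2) + (3.6)·(-4.8) + (1.6)·(-1.8)) / 4 = -26.6/4 = -6.65
  S[V,V] = ((0.2)·(0.2) + (3.2)·(3.2) + (3.2)·(3.2) + (-4.8)·(-4.8) + (-1.8)·(-1.8)) / 4 = 46.8/4 = 11.7
  S = [[8.3, -6.65],
 [-6.65, 11.7]].

Step 3 — invert S. det(S) = 8.3·11.7 - (-6.65)² = 52.8875.
  S^{-1} = (1/det) · [[d, -b], [-b, a]] = [[0.2212, 0.1257],
 [0.1257, 0.1569]].

Step 4 — quadratic form (x̄ - mu_0)^T · S^{-1} · (x̄ - mu_0):
  S^{-1} · (x̄ - mu_0) = (-0.1929, 0.3006),
  (x̄ - mu_0)^T · [...] = (-3.6)·(-0.1929) + (4.8)·(0.3006) = 2.1374.

Step 5 — scale by n: T² = 5 · 2.1374 = 10.6868.

T² ≈ 10.6868


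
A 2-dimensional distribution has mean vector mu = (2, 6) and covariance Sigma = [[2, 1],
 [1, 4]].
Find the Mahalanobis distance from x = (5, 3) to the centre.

Step 1 — centre the observation: (x - mu) = (3, -3).

Step 2 — invert Sigma. det(Sigma) = 2·4 - (1)² = 7.
  Sigma^{-1} = (1/det) · [[d, -b], [-b, a]] = [[0.5714, -0.1429],
 [-0.1429, 0.2857]].

Step 3 — form the quadratic (x - mu)^T · Sigma^{-1} · (x - mu):
  Sigma^{-1} · (x - mu) = (2.1429, -1.2857).
  (x - mu)^T · [Sigma^{-1} · (x - mu)] = (3)·(2.1429) + (-3)·(-1.2857) = 10.2857.

Step 4 — take square root: d = √(10.2857) ≈ 3.2071.

d(x, mu) = √(10.2857) ≈ 3.2071


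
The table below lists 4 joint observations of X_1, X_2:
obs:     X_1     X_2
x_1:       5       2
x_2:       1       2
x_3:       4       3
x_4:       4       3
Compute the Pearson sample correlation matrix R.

Step 1 — column means:
  mean(X_1) = (5 + 1 + 4 + 4) / 4 = 14/4 = 3.5
  mean(X_2) = (2 + 2 + 3 + 3) / 4 = 10/4 = 2.5

Step 2 — sample variances and covariances s[i,j] = (1/(n-1)) · Σ_k (x_{k,i} - mean_i) · (x_{k,j} - mean_j), with n-1 = 3:
  s[X_1,X_1] = ((1.5)·(1.5) + (-2.5)·(-2.5) + (0.5)·(0.5) + (0.5)·(0.5)) / 3 = 9/3 = 3
  s[X_1,X_2] = ((1.5)·(-0.5) + (-2.5)·(-0.5) + (0.5)·(0.5) + (0.5)·(0.5)) / 3 = 1/3 = 0.3333
  s[X_2,X_2] = ((-0.5)·(-0.5) + (-0.5)·(-0.5) + (0.5)·(0.5) + (0.5)·(0.5)) / 3 = 1/3 = 0.3333
  Sample standard deviations s_i = √(s[i,i]):
  s(X_1) = √(3) = 1.7321
  s(X_2) = √(0.3333) = 0.5774

Step 3 — r_{ij} = s_{ij} / (s_i · s_j):
  r[X_1,X_1] = 1 (diagonal).
  r[X_1,X_2] = 0.3333 / (1.7321 · 0.5774) = 0.3333 / 1 = 0.3333
  r[X_2,X_2] = 1 (diagonal).

R is symmetric with unit diagonal. Assembling:

R = [[1, 0.3333],
 [0.3333, 1]]


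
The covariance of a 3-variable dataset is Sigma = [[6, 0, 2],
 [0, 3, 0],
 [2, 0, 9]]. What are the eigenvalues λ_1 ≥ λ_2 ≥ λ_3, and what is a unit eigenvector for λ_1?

Step 1 — characteristic polynomial p(λ) = det(λI - Sigma) = λ³ - tr·λ² + c_1·λ - det, where tr = trace, c_1 = sum of the principal 2×2 minors, det = det(Sigma):
  tr = 6 + 3 + 9 = 18,
  c_1 = (6·3 - (0)²) + (6·9 - (2)²) + (3·9 - (0)²) = 18 + 50 + 27 = 95,
  det = 6·(3·9 - (0)²) - (0)·((0)·9 - (0)·(2)) + (2)·((0)·(0) - 3·(2)) = 6·(27) - (0)·(0) + (2)·(-6) = 150.
  So p(λ) = λ³ - 18λ² + 95λ - 150.
Step 2 — look for an integer root (rational root theorem: any rational root is an integer divisor of 150). Testing λ = 3:
  p(3) = 27 - 162 + 285 - 150 = 0  ✓
  Dividing out (λ - 3): p(λ) = (λ - 3)(λ² - 15λ + 50).
Step 3 — remaining eigenvalues from the quadratic λ² - 15λ + 50 = 0:
  Δ = 15² - 4·50 = 225 - 200 = 25,  λ = (15 ± √25)/2 = (15 ± 5)/2 = 10 or 5.
  Sorted: λ_1 = 10,  λ_2 = 5,  λ_3 = 3  (check: sum = 18 = tr ✓).

Step 4 — unit eigenvector for λ_1 = 10: v spans the null space of (Sigma - λ_1 I), whose rows are
  r_1 = (-4, 0, 2),  r_2 = (0, -7, 0),  r_3 = (2, 0, -1).
  v is orthogonal to every row, so take v ∝ r_1 × r_2 = ((0)·(0) - (2)·(-7), (2)·(0) - (-4)·(0), (-4)·(-7) - (0)·(0)) = (14, 0, 28).
  Rescale (divide by 14): u = (1, 0, 2).
  ||u|| = √((1)² + (0)² + (2)²) = √(5) ≈ 2.2361,  v_1 = u/||u|| ≈ (0.4472, 0, 0.8944) (||v_1|| = 1).

λ_1 = 10,  λ_2 = 5,  λ_3 = 3;  v_1 ≈ (0.4472, 0, 0.8944)


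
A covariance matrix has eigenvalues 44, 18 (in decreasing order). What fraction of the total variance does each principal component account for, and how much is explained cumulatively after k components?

Step 1 — total variance = trace(Sigma) = Σ λ_i = 44 + 18 = 62.

Step 2 — fraction explained by component i = λ_i / Σ λ:
  PC1: 44/62 = 0.7097
  PC2: 18/62 = 0.2903

Step 3 — cumulative fraction after k components = (λ_1 + ... + λ_k) / Σ λ:
  k = 1: 44/62 = 0.7097
  k = 2: (44 + 18)/62 = 62/62 = 1

Summary (fraction, with percent):

explained: PC1 0.7097 (70.97%), PC2 0.2903 (29.03%);  cumulative: 0.7097, 1


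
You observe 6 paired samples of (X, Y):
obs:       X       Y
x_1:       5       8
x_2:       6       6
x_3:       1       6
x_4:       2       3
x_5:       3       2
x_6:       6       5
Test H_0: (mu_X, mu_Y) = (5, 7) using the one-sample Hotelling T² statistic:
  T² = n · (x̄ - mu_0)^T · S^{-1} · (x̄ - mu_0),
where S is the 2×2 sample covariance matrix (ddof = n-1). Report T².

Step 1 — sample mean vector:
  mean(X) = (5 + 6 + 1 + 2 + 3 + 6) / 6 = 23/6 = 3.8333
  mean(Y) = (8 + 6 + 6 + 3 + 2 + 5) / 6 = 30/6 = 5
  x̄ = (3.8333, 5),  deviation x̄ - mu_0 = (3.8333, 5) - (5, 7) = (-1.1667, -2).

Step 2 — sample covariance matrix, S[i,j] = (1/(n-1)) · Σ_k (x_{k,i} - mean_i) · (x_{k,j} - mean_j), divisor n-1 = 5:
  S[X,X] = ((1.1667)·(1.1667) + (2.1667)·(2.1667) + (-2.8333)·(-2.8333) + (-1.8333)·(-1.8333) + (-0.8333)·(-0.8333) + (2.1667)·(2.1667)) / 5 = 22.8333/5 = 4.5667
  S[X,Y] = ((1.1667)·(3) + (2.1667)·(1) + (-2.8333)·(1) + (-1.8333)·(-2) + (-0.8333)·(-3) + (2.1667)·(0)) / 5 = 9/5 = 1.8
  S[Y,Y] = ((3)·(3) + (1)·(1) + (1)·(1) + (-2)·(-2) + (-3)·(-3) + (0)·(0)) / 5 = 24/5 = 4.8
  S = [[4.5667, 1.8],
 [1.8, 4.8]].

Step 3 — invert S. det(S) = 4.5667·4.8 - (1.8)² = 18.68.
  S^{-1} = (1/det) · [[d, -b], [-b, a]] = [[0.257, -0.0964],
 [-0.0964, 0.2445]].

Step 4 — quadratic form (x̄ - mu_0)^T · S^{-1} · (x̄ - mu_0):
  S^{-1} · (x̄ - mu_0) = (-0.1071, -0.3765),
  (x̄ - mu_0)^T · [...] = (-1.1667)·(-0.1071) + (-2)·(-0.3765) = 0.8779.

Step 5 — scale by n: T² = 6 · 0.8779 = 5.2677.

T² ≈ 5.2677
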